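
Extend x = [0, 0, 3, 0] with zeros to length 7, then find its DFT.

Original 4-point DFT: [3, -3, 3, -3]
Zero-padded 7-point DFT provides frequency interpolation.

DFT_7([x, 0, ...]) = [3, -0.6676-2.9248i, -2.7029+1.3017i, 1.8705+2.3455i, 1.8705-2.3455i, -2.7029-1.3017i, -0.6676+2.9248i]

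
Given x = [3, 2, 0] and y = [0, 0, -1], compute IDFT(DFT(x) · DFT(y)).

(x ⊛ y)[n] = Σ(m=0 to 2) x[m] · y[(n-m) mod 3]

Computing each output sample:
(x ⊛ y)[0] = -2
(x ⊛ y)[1] = 0
(x ⊛ y)[2] = -3

x ⊛ y = [-2, 0, -3]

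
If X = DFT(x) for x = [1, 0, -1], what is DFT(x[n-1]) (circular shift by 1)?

Time shift by 1: X_shifted[k] = ω_3^(1k) · X[k]
Shifted x = [-1, 1, 0]

DFT(x[n-1]) = [0, -1.5000-0.8660i, -1.5000+0.8660i]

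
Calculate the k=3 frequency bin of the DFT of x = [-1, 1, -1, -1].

X[3] = Σ(n=0 to 3) x[n] · ω_4^(3n) where ω_4 = e^(-2πi/4)
= (-1)·ω_4^0 + (1)·ω_4^3 + (-1)·ω_4^6 + (-1)·ω_4^9

X[3] = 2i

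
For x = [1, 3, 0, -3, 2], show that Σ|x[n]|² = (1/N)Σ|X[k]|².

Time domain:
Σ|x[n]|² = |1|² + |3|² + |0|² + |-3|² + |2|² = 23.0000

Frequency domain:
(1/5)Σ|X[k]|² = (1/5)(|3|² + |4.9721-2.7144i|² + |-3.9721+2.2654i|² + |-3.9721-2.2654i|² + |4.9721+2.7144i|²) = (1/5)·115.0000 = 23.0000

Both sides agree, confirming Parseval's theorem.

Σ|x[n]|² = (1/N)Σ|X[k]|² = 23.0000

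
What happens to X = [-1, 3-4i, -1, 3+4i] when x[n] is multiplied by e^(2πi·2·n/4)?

Modulation property: DFT(ω_4^(-2n)·x[n]) = X[(k-2) mod 4], so circularly shift X by 2 positions.

X[k-2] = [-1, 3+4i, -1, 3-4i]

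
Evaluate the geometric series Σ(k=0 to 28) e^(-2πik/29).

Sum of all nth roots of unity equals 0 for n > 1 (geometric series with r ≠ 1).

0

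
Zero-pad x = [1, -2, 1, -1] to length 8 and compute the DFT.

Original 4-point DFT: [-1, 1i, 5, -1i]
Zero-padded 8-point DFT provides frequency interpolation.

DFT_8([x, 0, ...]) = [-1, 0.2929+1.1213i, 1i, 1.7071+3.1213i, 5, 1.7071-3.1213i, -1i, 0.2929-1.1213i]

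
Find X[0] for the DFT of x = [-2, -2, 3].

X[0] = Σ(n=0 to 2) x[n] · ω_3^0 = Σ x[n]
= (-2) + (-2) + (3)

X[0] = -1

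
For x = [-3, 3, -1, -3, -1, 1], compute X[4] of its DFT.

X[4] = Σ(n=0 to 5) x[n] · ω_6^(4n) where ω_6 = e^(-2πi/6)
= (-3)·ω_6^0 + (3)·ω_6^4 + (-1)·ω_6^8 + (-3)·ω_6^12 + (-1)·ω_6^16 + (1)·ω_6^20

X[4] = -7.0000+1.7321i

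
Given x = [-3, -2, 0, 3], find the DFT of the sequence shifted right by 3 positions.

Time shift by 3: X_shifted[k] = ω_4^(3k) · X[k]
Shifted x = [-2, 0, 3, -3]

DFT(x[n-3]) = [-2, -5-3i, 4, -5+3i]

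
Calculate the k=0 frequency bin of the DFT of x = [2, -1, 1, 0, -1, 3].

X[0] = Σ(n=0 to 5) x[n] · ω_6^0 = Σ x[n]
= (2) + (-1) + (1) + (0) + (-1) + (3)

X[0] = 4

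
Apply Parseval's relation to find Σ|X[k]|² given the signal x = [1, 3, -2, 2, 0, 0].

Parseval: Σ|x[n]|² = (1/N)Σ|X[k]|², so Σ|X[k]|² = N·Σ|x[n]|² = 6·18.0000

Σ|X[k]|² = N·Σ|x[n]|² = 6·18.0000 = 108.0000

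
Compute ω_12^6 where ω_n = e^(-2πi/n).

ω_12^6 = e^(-2πi·6/12)
= cos(-2π·6/12) + i·sin(-2π·6/12)
= cos(-12π/12) + i·sin(-12π/12)

ω_12^6 = cos(-12π/12) + i·sin(-12π/12) = -1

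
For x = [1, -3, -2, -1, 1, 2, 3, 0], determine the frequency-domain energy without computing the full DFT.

Parseval: Σ|x[n]|² = (1/N)Σ|X[k]|², so Σ|X[k]|² = N·Σ|x[n]|² = 8·29.0000

Σ|X[k]|² = N·Σ|x[n]|² = 8·29.0000 = 232.0000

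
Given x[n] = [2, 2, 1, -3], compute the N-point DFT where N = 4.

X[k] = Σ(n=0 to 3) x[n] · ω_4^(nk)
where ω_4 = e^(-2πi/4)

Computing each X[k]:
X[0] = 2
X[1] = 1-5i
X[2] = 4
X[3] = 1+5i

X = [2, 1-5i, 4, 1+5i]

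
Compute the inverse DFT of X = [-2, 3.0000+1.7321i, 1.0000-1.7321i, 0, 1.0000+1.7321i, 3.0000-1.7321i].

x[n] = (1/6) Σ(k=0 to 5) X[k] · e^(2πikn/6)

Computing each x[n]:
x[0] = 1
x[1] = 0
x[2] = -2
x[3] = -1
x[4] = 0
x[5] = 0

x = [1, 0, -2, -1, 0, 0]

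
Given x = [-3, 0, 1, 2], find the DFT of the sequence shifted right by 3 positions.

Time shift by 3: X_shifted[k] = ω_4^(3k) · X[k]
Shifted x = [0, 1, 2, -3]

DFT(x[n-3]) = [0, -2-4i, 4, -2+4i]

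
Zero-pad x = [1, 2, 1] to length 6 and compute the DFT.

Original 3-point DFT: [4, -0.5000-0.8660i, -0.5000+0.8660i]
Zero-padded 6-point DFT provides frequency interpolation.

DFT_6([x, 0, ...]) = [4, 1.5000-2.5981i, -0.5000-0.8660i, 0, -0.5000+0.8660i, 1.5000+2.5981i]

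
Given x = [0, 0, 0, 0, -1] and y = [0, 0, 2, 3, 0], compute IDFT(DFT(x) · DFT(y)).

(x ⊛ y)[n] = Σ(m=0 to 4) x[m] · y[(n-m) mod 5]

Computing each output sample:
(x ⊛ y)[0] = 0
(x ⊛ y)[1] = -2
(x ⊛ y)[2] = -3
(x ⊛ y)[3] = 0
(x ⊛ y)[4] = 0

x ⊛ y = [0, -2, -3, 0, 0]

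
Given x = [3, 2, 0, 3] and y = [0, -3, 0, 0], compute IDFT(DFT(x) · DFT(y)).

(x ⊛ y)[n] = Σ(m=0 to 3) x[m] · y[(n-m) mod 4]

Computing each output sample:
(x ⊛ y)[0] = -9
(x ⊛ y)[1] = -9
(x ⊛ y)[2] = -6
(x ⊛ y)[3] = 0

x ⊛ y = [-9, -9, -6, 0]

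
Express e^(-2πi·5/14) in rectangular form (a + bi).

ω_14^5 = e^(-2πi·5/14)
= cos(-2π·5/14) + i·sin(-2π·5/14)
= cos(-10π/14) + i·sin(-10π/14)

ω_14^5 = cos(-10π/14) + i·sin(-10π/14) = -0.6235-0.7818i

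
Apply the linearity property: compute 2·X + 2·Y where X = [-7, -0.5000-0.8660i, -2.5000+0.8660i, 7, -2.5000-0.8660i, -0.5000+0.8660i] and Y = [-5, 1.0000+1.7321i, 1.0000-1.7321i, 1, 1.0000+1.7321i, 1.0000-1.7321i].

By linearity: DFT(2x + 2y) = 2·DFT(x) + 2·DFT(y)
= 2·[-7, -0.5000-0.8660i, -2.5000+0.8660i, 7, -2.5000-0.8660i, -0.5000+0.8660i] + 2·[-5, 1.0000+1.7321i, 1.0000-1.7321i, 1, 1.0000+1.7321i, 1.0000-1.7321i]

Computing element-wise:
Z[0] = 2·(-7) + 2·(-5) = -24
Z[1] = 2·(-0.5000-0.8660i) + 2·(1.0000+1.7321i) = 1.0000+1.7322i
Z[2] = 2·(-2.5000+0.8660i) + 2·(1.0000-1.7321i) = -3.0000-1.7322i
Z[3] = 2·(7) + 2·(1) = 16
Z[4] = 2·(-2.5000-0.8660i) + 2·(1.0000+1.7321i) = -3.0000+1.7322i
Z[5] = 2·(-0.5000+0.8660i) + 2·(1.0000-1.7321i) = 1.0000-1.7322i

DFT(2x + 2y) = 2·X + 2·Y = [-24, 1.0000+1.7322i, -3.0000-1.7322i, 16, -3.0000+1.7322i, 1.0000-1.7322i]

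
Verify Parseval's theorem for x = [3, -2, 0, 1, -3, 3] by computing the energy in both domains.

Time domain:
Σ|x[n]|² = |3|² + |-2|² + |0|² + |1|² + |-3|² + |3|² = 32.0000

Frequency domain:
(1/6)Σ|X[k]|² = (1/6)(|2|² + |4.0000+1.7321i|² + |5.0000+6.9282i|² + |-2|² + |5.0000-6.9282i|² + |4.0000-1.7321i|²) = (1/6)·192.0000 = 32.0000

Both sides agree, confirming Parseval's theorem.

Σ|x[n]|² = (1/N)Σ|X[k]|² = 32.0000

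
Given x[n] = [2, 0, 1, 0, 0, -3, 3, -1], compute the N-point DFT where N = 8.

X[k] = Σ(n=0 to 7) x[n] · ω_8^(nk)
where ω_8 = e^(-2πi/8)

Computing each X[k]:
X[0] = 2
X[1] = 3.4142-0.8284i
X[2] = -2+2i
X[3] = 0.5858-4.8284i
X[4] = 10
X[5] = 0.5858+4.8284i
X[6] = -2-2i
X[7] = 3.4142+0.8284i

X = [2, 3.4142-0.8284i, -2+2i, 0.5858-4.8284i, 10, 0.5858+4.8284i, -2-2i, 3.4142+0.8284i]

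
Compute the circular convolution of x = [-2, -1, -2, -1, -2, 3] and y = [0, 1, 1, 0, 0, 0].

(x ⊛ y)[n] = Σ(m=0 to 5) x[m] · y[(n-m) mod 6]

Computing each output sample:
(x ⊛ y)[0] = 1
(x ⊛ y)[1] = 1
(x ⊛ y)[2] = -3
(x ⊛ y)[3] = -3
(x ⊛ y)[4] = -3
(x ⊛ y)[5] = -3

x ⊛ y = [1, 1, -3, -3, -3, -3]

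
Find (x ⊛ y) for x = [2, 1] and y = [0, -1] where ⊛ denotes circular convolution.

(x ⊛ y)[n] = Σ(m=0 to 1) x[m] · y[(n-m) mod 2]

Computing each output sample:
(x ⊛ y)[0] = -1
(x ⊛ y)[1] = -2

x ⊛ y = [-1, -2]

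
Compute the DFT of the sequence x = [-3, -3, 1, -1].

X[k] = Σ(n=0 to 3) x[n] · ω_4^(nk)
where ω_4 = e^(-2πi/4)

Computing each X[k]:
X[0] = -6
X[1] = -4+2i
X[2] = 2
X[3] = -4-2i

X = [-6, -4+2i, 2, -4-2i]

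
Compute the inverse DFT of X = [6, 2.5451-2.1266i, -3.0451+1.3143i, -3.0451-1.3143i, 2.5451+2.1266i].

x[n] = (1/5) Σ(k=0 to 4) X[k] · e^(2πikn/5)

Computing each x[n]:
x[0] = 1
x[1] = 3
x[2] = 1
x[3] = -1
x[4] = 2

x = [1, 3, 1, -1, 2]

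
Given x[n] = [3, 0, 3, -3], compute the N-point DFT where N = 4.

X[k] = Σ(n=0 to 3) x[n] · ω_4^(nk)
where ω_4 = e^(-2πi/4)

Computing each X[k]:
X[0] = 3
X[1] = -3i
X[2] = 9
X[3] = 3i

X = [3, -3i, 9, 3i]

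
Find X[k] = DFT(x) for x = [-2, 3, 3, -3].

X[k] = Σ(n=0 to 3) x[n] · ω_4^(nk)
where ω_4 = e^(-2πi/4)

Computing each X[k]:
X[0] = 1
X[1] = -5-6i
X[2] = 1
X[3] = -5+6i

X = [1, -5-6i, 1, -5+6i]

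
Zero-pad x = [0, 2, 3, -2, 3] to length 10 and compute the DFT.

Original 5-point DFT: [6, 0.7361-1.9879i, -3.7361+5.3431i, -3.7361-5.3431i, 0.7361+1.9879i]
Zero-padded 10-point DFT provides frequency interpolation.

DFT_10([x, 0, ...]) = [6, 0.7361-3.8900i, 0.7361-1.9879i, -3.7361-4.1675i, -3.7361+5.3431i, 6, -3.7361-5.3431i, -3.7361+4.1675i, 0.7361+1.9879i, 0.7361+3.8900i]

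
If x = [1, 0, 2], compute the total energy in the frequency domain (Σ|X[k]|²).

Parseval: Σ|x[n]|² = (1/N)Σ|X[k]|², so Σ|X[k]|² = N·Σ|x[n]|² = 3·5.0000

Σ|X[k]|² = N·Σ|x[n]|² = 3·5.0000 = 15.0000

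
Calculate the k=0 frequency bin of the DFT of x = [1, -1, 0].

X[0] = Σ(n=0 to 2) x[n] · ω_3^0 = Σ x[n]
= (1) + (-1) + (0)

X[0] = 0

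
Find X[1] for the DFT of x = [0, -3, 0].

X[1] = Σ(n=0 to 2) x[n] · ω_3^(1n) where ω_3 = e^(-2πi/3)
= (0)·ω_3^0 + (-3)·ω_3^1 + (0)·ω_3^2

X[1] = 1.5000+2.5981i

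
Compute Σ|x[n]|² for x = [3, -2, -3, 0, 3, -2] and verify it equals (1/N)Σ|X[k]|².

Time domain:
Σ|x[n]|² = |3|² + |-2|² + |-3|² + |0|² + |3|² + |-2|² = 35.0000

Frequency domain:
(1/6)Σ|X[k]|² = (1/6)(|-1|² + |1.0000+5.1962i|² + |5.0000-5.1962i|² + |7|² + |5.0000+5.1962i|² + |1.0000-5.1962i|²) = (1/6)·210.0000 = 35.0000

Both sides agree, confirming Parseval's theorem.

Σ|x[n]|² = (1/N)Σ|X[k]|² = 35.0000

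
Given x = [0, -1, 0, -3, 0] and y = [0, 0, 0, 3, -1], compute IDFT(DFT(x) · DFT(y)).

(x ⊛ y)[n] = Σ(m=0 to 4) x[m] · y[(n-m) mod 5]

Computing each output sample:
(x ⊛ y)[0] = 1
(x ⊛ y)[1] = -9
(x ⊛ y)[2] = 3
(x ⊛ y)[3] = 0
(x ⊛ y)[4] = -3

x ⊛ y = [1, -9, 3, 0, -3]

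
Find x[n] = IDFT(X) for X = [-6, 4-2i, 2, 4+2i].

x[n] = (1/4) Σ(k=0 to 3) X[k] · e^(2πikn/4)

Computing each x[n]:
x[0] = 1
x[1] = -1
x[2] = -3
x[3] = -3

x = [1, -1, -3, -3]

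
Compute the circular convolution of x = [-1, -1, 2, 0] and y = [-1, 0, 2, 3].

(x ⊛ y)[n] = Σ(m=0 to 3) x[m] · y[(n-m) mod 4]

Computing each output sample:
(x ⊛ y)[0] = 2
(x ⊛ y)[1] = 7
(x ⊛ y)[2] = -4
(x ⊛ y)[3] = -5

x ⊛ y = [2, 7, -4, -5]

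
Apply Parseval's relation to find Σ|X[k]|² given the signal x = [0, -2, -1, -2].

Parseval: Σ|x[n]|² = (1/N)Σ|X[k]|², so Σ|X[k]|² = N·Σ|x[n]|² = 4·9.0000

Σ|X[k]|² = N·Σ|x[n]|² = 4·9.0000 = 36.0000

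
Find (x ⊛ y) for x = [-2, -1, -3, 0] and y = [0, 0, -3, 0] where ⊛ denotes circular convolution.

(x ⊛ y)[n] = Σ(m=0 to 3) x[m] · y[(n-m) mod 4]

Computing each output sample:
(x ⊛ y)[0] = 9
(x ⊛ y)[1] = 0
(x ⊛ y)[2] = 6
(x ⊛ y)[3] = 3

x ⊛ y = [9, 0, 6, 3]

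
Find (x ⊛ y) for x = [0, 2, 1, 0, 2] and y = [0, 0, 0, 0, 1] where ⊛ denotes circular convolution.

(x ⊛ y)[n] = Σ(m=0 to 4) x[m] · y[(n-m) mod 5]

Computing each output sample:
(x ⊛ y)[0] = 2
(x ⊛ y)[1] = 1
(x ⊛ y)[2] = 0
(x ⊛ y)[3] = 2
(x ⊛ y)[4] = 0

x ⊛ y = [2, 1, 0, 2, 0]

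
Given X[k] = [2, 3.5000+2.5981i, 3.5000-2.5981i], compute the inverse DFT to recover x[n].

x[n] = (1/3) Σ(k=0 to 2) X[k] · e^(2πikn/3)

Computing each x[n]:
x[0] = 3
x[1] = -2
x[2] = 1

x = [3, -2, 1]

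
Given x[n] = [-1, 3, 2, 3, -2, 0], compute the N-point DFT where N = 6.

X[k] = Σ(n=0 to 5) x[n] · ω_6^(nk)
where ω_6 = e^(-2πi/6)

Computing each X[k]:
X[0] = 5
X[1] = -2.5000-6.0622i
X[2] = 0.5000+0.8660i
X[3] = -7
X[4] = 0.5000-0.8660i
X[5] = -2.5000+6.0622i

X = [5, -2.5000-6.0622i, 0.5000+0.8660i, -7, 0.5000-0.8660i, -2.5000+6.0622i]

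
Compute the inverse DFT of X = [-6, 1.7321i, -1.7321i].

x[n] = (1/3) Σ(k=0 to 2) X[k] · e^(2πikn/3)

Computing each x[n]:
x[0] = -2
x[1] = -3
x[2] = -1

x = [-2, -3, -1]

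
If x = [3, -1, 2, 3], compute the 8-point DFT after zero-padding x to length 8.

Original 4-point DFT: [7, 1+4i, 3, 1-4i]
Zero-padded 8-point DFT provides frequency interpolation.

DFT_8([x, 0, ...]) = [7, 0.1716-3.4142i, 1+4i, 5.8284+0.5858i, 3, 5.8284-0.5858i, 1-4i, 0.1716+3.4142i]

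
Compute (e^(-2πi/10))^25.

Since ω_10^10 = 1, powers reduce modulo 10.
25 mod 10 = 5
So ω_10^25 = ω_10^5 = e^(-2πi·5/10)

ω_10^25 = ω_10^5 = -1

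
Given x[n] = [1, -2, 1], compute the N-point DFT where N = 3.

X[k] = Σ(n=0 to 2) x[n] · ω_3^(nk)
where ω_3 = e^(-2πi/3)

Computing each X[k]:
X[0] = 0
X[1] = 1.5000+2.5981i
X[2] = 1.5000-2.5981i

X = [0, 1.5000+2.5981i, 1.5000-2.5981i]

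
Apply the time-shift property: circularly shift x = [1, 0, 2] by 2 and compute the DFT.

Time shift by 2: X_shifted[k] = ω_3^(2k) · X[k]
Shifted x = [0, 2, 1]

DFT(x[n-2]) = [3, -1.5000-0.8660i, -1.5000+0.8660i]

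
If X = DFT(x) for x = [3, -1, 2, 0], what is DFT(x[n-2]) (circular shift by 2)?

Time shift by 2: X_shifted[k] = ω_4^(2k) · X[k]
Shifted x = [2, 0, 3, -1]

DFT(x[n-2]) = [4, -1-1i, 6, -1+1i]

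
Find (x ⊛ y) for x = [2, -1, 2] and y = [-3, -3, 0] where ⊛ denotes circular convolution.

(x ⊛ y)[n] = Σ(m=0 to 2) x[m] · y[(n-m) mod 3]

Computing each output sample:
(x ⊛ y)[0] = -12
(x ⊛ y)[1] = -3
(x ⊛ y)[2] = -3

x ⊛ y = [-12, -3, -3]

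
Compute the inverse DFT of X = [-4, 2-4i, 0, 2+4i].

x[n] = (1/4) Σ(k=0 to 3) X[k] · e^(2πikn/4)

Computing each x[n]:
x[0] = 0
x[1] = 1
x[2] = -2
x[3] = -3

x = [0, 1, -2, -3]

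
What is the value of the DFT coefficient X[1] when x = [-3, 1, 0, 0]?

X[1] = Σ(n=0 to 3) x[n] · ω_4^(1n) where ω_4 = e^(-2πi/4)
= (-3)·ω_4^0 + (1)·ω_4^1 + (0)·ω_4^2 + (0)·ω_4^3

X[1] = -3-1i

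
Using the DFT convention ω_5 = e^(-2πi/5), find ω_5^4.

ω_5^4 = e^(-2πi·4/5)
= cos(-2π·4/5) + i·sin(-2π·4/5)
= cos(-8π/5) + i·sin(-8π/5)

ω_5^4 = cos(-8π/5) + i·sin(-8π/5) = 0.3090+0.9511i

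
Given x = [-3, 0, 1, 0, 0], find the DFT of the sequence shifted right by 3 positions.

Time shift by 3: X_shifted[k] = ω_5^(3k) · X[k]
Shifted x = [1, 0, 0, -3, 0]

DFT(x[n-3]) = [-2, 3.4271-1.7634i, 0.0729+2.8532i, 0.0729-2.8532i, 3.4271+1.7634i]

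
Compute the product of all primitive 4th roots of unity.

The primitive 4th roots of unity are ω_4^k for k coprime to 4: k ∈ {1, 3}
Their product equals the constant term of the cyclotomic polynomial Φ_4(x) up to sign.
For n ≥ 3, the product of all primitive nth roots of unity is 1. (For n=1 it is 1; for n=2 it is -1.)

1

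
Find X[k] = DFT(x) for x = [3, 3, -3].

X[k] = Σ(n=0 to 2) x[n] · ω_3^(nk)
where ω_3 = e^(-2πi/3)

Computing each X[k]:
X[0] = 3
X[1] = 3.0000-5.1962i
X[2] = 3.0000+5.1962i

X = [3, 3.0000-5.1962i, 3.0000+5.1962i]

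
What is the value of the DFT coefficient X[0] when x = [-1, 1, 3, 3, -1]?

X[0] = Σ(n=0 to 4) x[n] · ω_5^0 = Σ x[n]
= (-1) + (1) + (3) + (3) + (-1)

X[0] = 5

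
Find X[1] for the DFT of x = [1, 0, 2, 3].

X[1] = Σ(n=0 to 3) x[n] · ω_4^(1n) where ω_4 = e^(-2πi/4)
= (1)·ω_4^0 + (0)·ω_4^1 + (2)·ω_4^2 + (3)·ω_4^3

X[1] = -1+3i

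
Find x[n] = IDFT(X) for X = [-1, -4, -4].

x[n] = (1/3) Σ(k=0 to 2) X[k] · e^(2πikn/3)

Computing each x[n]:
x[0] = -3
x[1] = 1
x[2] = 1

x = [-3, 1, 1]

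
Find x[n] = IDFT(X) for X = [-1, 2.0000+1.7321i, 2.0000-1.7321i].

x[n] = (1/3) Σ(k=0 to 2) X[k] · e^(2πikn/3)

Computing each x[n]:
x[0] = 1
x[1] = -2
x[2] = 0

x = [1, -2, 0]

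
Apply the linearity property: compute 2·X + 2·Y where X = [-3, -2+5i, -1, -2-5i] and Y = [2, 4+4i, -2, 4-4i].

By linearity: DFT(2x + 2y) = 2·DFT(x) + 2·DFT(y)
= 2·[-3, -2+5i, -1, -2-5i] + 2·[2, 4+4i, -2, 4-4i]

Computing element-wise:
Z[0] = 2·(-3) + 2·(2) = -2
Z[1] = 2·(-2+5i) + 2·(4+4i) = 4+18i
Z[2] = 2·(-1) + 2·(-2) = -6
Z[3] = 2·(-2-5i) + 2·(4-4i) = 4-18i

DFT(2x + 2y) = 2·X + 2·Y = [-2, 4+18i, -6, 4-18i]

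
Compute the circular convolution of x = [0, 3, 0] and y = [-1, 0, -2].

(x ⊛ y)[n] = Σ(m=0 to 2) x[m] · y[(n-m) mod 3]

Computing each output sample:
(x ⊛ y)[0] = -6
(x ⊛ y)[1] = -3
(x ⊛ y)[2] = 0

x ⊛ y = [-6, -3, 0]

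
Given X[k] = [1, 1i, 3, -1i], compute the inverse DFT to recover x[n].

x[n] = (1/4) Σ(k=0 to 3) X[k] · e^(2πikn/4)

Computing each x[n]:
x[0] = 1
x[1] = -1
x[2] = 1
x[3] = 0

x = [1, -1, 1, 0]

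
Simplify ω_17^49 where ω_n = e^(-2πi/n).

Since ω_17^17 = 1, powers reduce modulo 17.
49 mod 17 = 15
So ω_17^49 = ω_17^15 = e^(-2πi·15/17)

ω_17^49 = ω_17^15 = 0.7390+0.6737i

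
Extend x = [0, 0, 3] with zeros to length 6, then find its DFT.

Original 3-point DFT: [3, -1.5000+2.5981i, -1.5000-2.5981i]
Zero-padded 6-point DFT provides frequency interpolation.

DFT_6([x, 0, ...]) = [3, -1.5000-2.5981i, -1.5000+2.5981i, 3, -1.5000-2.5981i, -1.5000+2.5981i]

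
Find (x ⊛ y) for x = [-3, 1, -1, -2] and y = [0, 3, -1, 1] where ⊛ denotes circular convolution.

(x ⊛ y)[n] = Σ(m=0 to 3) x[m] · y[(n-m) mod 4]

Computing each output sample:
(x ⊛ y)[0] = -4
(x ⊛ y)[1] = -8
(x ⊛ y)[2] = 4
(x ⊛ y)[3] = -7

x ⊛ y = [-4, -8, 4, -7]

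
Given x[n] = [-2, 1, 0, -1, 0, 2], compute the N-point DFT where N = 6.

X[k] = Σ(n=0 to 5) x[n] · ω_6^(nk)
where ω_6 = e^(-2πi/6)

Computing each X[k]:
X[0] = 0
X[1] = 0.5000+0.8660i
X[2] = -4.5000+0.8660i
X[3] = -4
X[4] = -4.5000-0.8660i
X[5] = 0.5000-0.8660i

X = [0, 0.5000+0.8660i, -4.5000+0.8660i, -4, -4.5000-0.8660i, 0.5000-0.8660i]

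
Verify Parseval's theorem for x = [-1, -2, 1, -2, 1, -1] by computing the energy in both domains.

Time domain:
Σ|x[n]|² = |-1|² + |-2|² + |1|² + |-2|² + |1|² + |-1|² = 12.0000

Frequency domain:
(1/6)Σ|X[k]|² = (1/6)(|-4|² + |-1.5000+0.8660i|² + |-2.5000+0.8660i|² + |6|² + |-2.5000-0.8660i|² + |-1.5000-0.8660i|²) = (1/6)·72.0000 = 12.0000

Both sides agree, confirming Parseval's theorem.

Σ|x[n]|² = (1/N)Σ|X[k]|² = 12.0000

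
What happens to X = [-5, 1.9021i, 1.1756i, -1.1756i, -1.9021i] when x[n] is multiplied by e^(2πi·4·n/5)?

Modulation property: DFT(ω_5^(-4n)·x[n]) = X[(k-4) mod 5], so circularly shift X by 4 positions.

X[k-4] = [1.9021i, 1.1756i, -1.1756i, -1.9021i, -5]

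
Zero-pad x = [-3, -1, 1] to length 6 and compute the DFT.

Original 3-point DFT: [-3, -3.0000+1.7321i, -3.0000-1.7321i]
Zero-padded 6-point DFT provides frequency interpolation.

DFT_6([x, 0, ...]) = [-3, -4, -3.0000+1.7321i, -1, -3.0000-1.7321i, -4]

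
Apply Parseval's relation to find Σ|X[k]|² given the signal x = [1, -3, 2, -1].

Parseval: Σ|x[n]|² = (1/N)Σ|X[k]|², so Σ|X[k]|² = N·Σ|x[n]|² = 4·15.0000

Σ|X[k]|² = N·Σ|x[n]|² = 4·15.0000 = 60.0000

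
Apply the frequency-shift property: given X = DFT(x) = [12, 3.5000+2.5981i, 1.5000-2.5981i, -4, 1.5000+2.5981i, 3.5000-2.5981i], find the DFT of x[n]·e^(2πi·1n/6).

Modulation property: DFT(ω_6^(-1n)·x[n]) = X[(k-1) mod 6], so circularly shift X by 1 positions.

X[k-1] = [3.5000-2.5981i, 12, 3.5000+2.5981i, 1.5000-2.5981i, -4, 1.5000+2.5981i]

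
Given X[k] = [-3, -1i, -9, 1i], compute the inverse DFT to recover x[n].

x[n] = (1/4) Σ(k=0 to 3) X[k] · e^(2πikn/4)

Computing each x[n]:
x[0] = -3
x[1] = 2
x[2] = -3
x[3] = 1

x = [-3, 2, -3, 1]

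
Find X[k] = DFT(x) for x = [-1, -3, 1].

X[k] = Σ(n=0 to 2) x[n] · ω_3^(nk)
where ω_3 = e^(-2πi/3)

Computing each X[k]:
X[0] = -3
X[1] = 3.4641i
X[2] = -3.4641i

X = [-3, 3.4641i, -3.4641i]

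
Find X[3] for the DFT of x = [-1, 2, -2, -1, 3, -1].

X[3] = Σ(n=0 to 5) x[n] · ω_6^(3n) where ω_6 = e^(-2πi/6)
= (-1)·ω_6^0 + (2)·ω_6^3 + (-2)·ω_6^6 + (-1)·ω_6^9 + (3)·ω_6^12 + (-1)·ω_6^15

X[3] = 0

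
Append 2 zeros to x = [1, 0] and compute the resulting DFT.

Original 2-point DFT: [1, 1]
Zero-padded 4-point DFT provides frequency interpolation.

DFT_4([x, 0, ...]) = [1, 1, 1, 1]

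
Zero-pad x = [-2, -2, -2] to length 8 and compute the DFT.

Original 3-point DFT: [-6, 0, 0]
Zero-padded 8-point DFT provides frequency interpolation.

DFT_8([x, 0, ...]) = [-6, -3.4142+3.4142i, 2i, -0.5858-0.5858i, -2, -0.5858+0.5858i, -2i, -3.4142-3.4142i]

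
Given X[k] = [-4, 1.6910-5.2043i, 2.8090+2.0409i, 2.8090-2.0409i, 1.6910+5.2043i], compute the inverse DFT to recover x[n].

x[n] = (1/5) Σ(k=0 to 4) X[k] · e^(2πikn/5)

Computing each x[n]:
x[0] = 1
x[1] = 0
x[2] = 1
x[3] = -3
x[4] = -3

x = [1, 0, 1, -3, -3]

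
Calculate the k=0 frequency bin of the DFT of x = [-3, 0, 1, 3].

X[0] = Σ(n=0 to 3) x[n] · ω_4^0 = Σ x[n]
= (-3) + (0) + (1) + (3)

X[0] = 1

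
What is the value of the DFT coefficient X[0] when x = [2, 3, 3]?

X[0] = Σ(n=0 to 2) x[n] · ω_3^0 = Σ x[n]
= (2) + (3) + (3)

X[0] = 8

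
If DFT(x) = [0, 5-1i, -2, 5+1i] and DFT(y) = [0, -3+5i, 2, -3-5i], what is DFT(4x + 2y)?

By linearity: DFT(4x + 2y) = 4·DFT(x) + 2·DFT(y)
= 4·[0, 5-1i, -2, 5+1i] + 2·[0, -3+5i, 2, -3-5i]

Computing element-wise:
Z[0] = 4·(0) + 2·(0) = 0
Z[1] = 4·(5-1i) + 2·(-3+5i) = 14+6i
Z[2] = 4·(-2) + 2·(2) = -4
Z[3] = 4·(5+1i) + 2·(-3-5i) = 14-6i

DFT(4x + 2y) = 4·X + 2·Y = [0, 14+6i, -4, 14-6i]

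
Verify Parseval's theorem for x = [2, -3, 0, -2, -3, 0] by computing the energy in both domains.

Time domain:
Σ|x[n]|² = |2|² + |-3|² + |0|² + |-2|² + |-3|² + |0|² = 26.0000

Frequency domain:
(1/6)Σ|X[k]|² = (1/6)(|-6|² + |4|² + |3.0000+5.1962i|² + |4|² + |3.0000-5.1962i|² + |4|²) = (1/6)·156.0000 = 26.0000

Both sides agree, confirming Parseval's theorem.

Σ|x[n]|² = (1/N)Σ|X[k]|² = 26.0000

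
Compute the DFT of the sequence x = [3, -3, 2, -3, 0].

X[k] = Σ(n=0 to 4) x[n] · ω_5^(nk)
where ω_5 = e^(-2πi/5)

Computing each X[k]:
X[0] = -1
X[1] = 2.8820-0.0858i
X[2] = 5.1180+6.5186i
X[3] = 5.1180-6.5186i
X[4] = 2.8820+0.0858i

X = [-1, 2.8820-0.0858i, 5.1180+6.5186i, 5.1180-6.5186i, 2.8820+0.0858i]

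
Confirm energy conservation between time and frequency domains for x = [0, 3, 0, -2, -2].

Time domain:
Σ|x[n]|² = |0|² + |3|² + |0|² + |-2|² + |-2|² = 17.0000

Frequency domain:
(1/5)Σ|X[k]|² = (1/5)(|-1|² + |1.9271-5.9309i|² + |-1.4271-1.0368i|² + |-1.4271+1.0368i|² + |1.9271+5.9309i|²) = (1/5)·85.0000 = 17.0000

Both sides agree, confirming Parseval's theorem.

Σ|x[n]|² = (1/N)Σ|X[k]|² = 17.0000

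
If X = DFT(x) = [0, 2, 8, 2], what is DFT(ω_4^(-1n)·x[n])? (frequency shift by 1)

Modulation property: DFT(ω_4^(-1n)·x[n]) = X[(k-1) mod 4], so circularly shift X by 1 positions.

X[k-1] = [2, 0, 2, 8]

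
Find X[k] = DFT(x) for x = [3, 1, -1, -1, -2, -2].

X[k] = Σ(n=0 to 5) x[n] · ω_6^(nk)
where ω_6 = e^(-2πi/6)

Computing each X[k]:
X[0] = -2
X[1] = 5.0000-3.4641i
X[2] = 4.0000-1.7321i
X[3] = 2
X[4] = 4.0000+1.7321i
X[5] = 5.0000+3.4641i

X = [-2, 5.0000-3.4641i, 4.0000-1.7321i, 2, 4.0000+1.7321i, 5.0000+3.4641i]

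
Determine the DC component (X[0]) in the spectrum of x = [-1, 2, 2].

X[0] = Σ(n=0 to 2) x[n] · ω_3^0 = Σ x[n]
= (-1) + (2) + (2)

X[0] = 3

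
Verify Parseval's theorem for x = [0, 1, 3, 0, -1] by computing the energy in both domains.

Time domain:
Σ|x[n]|² = |0|² + |1|² + |3|² + |0|² + |-1|² = 11.0000

Frequency domain:
(1/5)Σ|X[k]|² = (1/5)(|3|² + |-2.4271-3.6655i|² + |0.9271+1.6776i|² + |0.9271-1.6776i|² + |-2.4271+3.6655i|²) = (1/5)·55.0000 = 11.0000

Both sides agree, confirming Parseval's theorem.

Σ|x[n]|² = (1/N)Σ|X[k]|² = 11.0000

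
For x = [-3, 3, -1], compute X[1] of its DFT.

X[1] = Σ(n=0 to 2) x[n] · ω_3^(1n) where ω_3 = e^(-2πi/3)
= (-3)·ω_3^0 + (3)·ω_3^1 + (-1)·ω_3^2

X[1] = -4.0000-3.4641i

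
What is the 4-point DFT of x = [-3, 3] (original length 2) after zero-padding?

Original 2-point DFT: [0, -6]
Zero-padded 4-point DFT provides frequency interpolation.

DFT_4([x, 0, ...]) = [0, -3-3i, -6, -3+3i]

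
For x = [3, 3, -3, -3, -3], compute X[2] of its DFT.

X[2] = Σ(n=0 to 4) x[n] · ω_5^(2n) where ω_5 = e^(-2πi/5)
= (3)·ω_5^0 + (3)·ω_5^2 + (-3)·ω_5^4 + (-3)·ω_5^6 + (-3)·ω_5^8

X[2] = 1.1459-3.5267i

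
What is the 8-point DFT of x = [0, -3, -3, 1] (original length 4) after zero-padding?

Original 4-point DFT: [-5, 3+4i, -1, 3-4i]
Zero-padded 8-point DFT provides frequency interpolation.

DFT_8([x, 0, ...]) = [-5, -2.8284+4.4142i, 3+4i, 2.8284-1.5858i, -1, 2.8284+1.5858i, 3-4i, -2.8284-4.4142i]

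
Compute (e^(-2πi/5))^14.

Since ω_5^5 = 1, powers reduce modulo 5.
14 mod 5 = 4
So ω_5^14 = ω_5^4 = e^(-2πi·4/5)

ω_5^14 = ω_5^4 = 0.3090+0.9511i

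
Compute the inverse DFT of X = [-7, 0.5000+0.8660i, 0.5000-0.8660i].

x[n] = (1/3) Σ(k=0 to 2) X[k] · e^(2πikn/3)

Computing each x[n]:
x[0] = -2
x[1] = -3
x[2] = -2

x = [-2, -3, -2]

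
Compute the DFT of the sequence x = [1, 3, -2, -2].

X[k] = Σ(n=0 to 3) x[n] · ω_4^(nk)
where ω_4 = e^(-2πi/4)

Computing each X[k]:
X[0] = 0
X[1] = 3-5i
X[2] = -2
X[3] = 3+5i

X = [0, 3-5i, -2, 3+5i]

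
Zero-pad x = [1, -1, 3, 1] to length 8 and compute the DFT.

Original 4-point DFT: [4, -2+2i, 4, -2-2i]
Zero-padded 8-point DFT provides frequency interpolation.

DFT_8([x, 0, ...]) = [4, -0.4142-3.0000i, -2+2i, 2.4142+3.0000i, 4, 2.4142-3.0000i, -2-2i, -0.4142+3.0000i]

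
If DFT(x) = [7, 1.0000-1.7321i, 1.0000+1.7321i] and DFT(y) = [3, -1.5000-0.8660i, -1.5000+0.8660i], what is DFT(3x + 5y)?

By linearity: DFT(3x + 5y) = 3·DFT(x) + 5·DFT(y)
= 3·[7, 1.0000-1.7321i, 1.0000+1.7321i] + 5·[3, -1.5000-0.8660i, -1.5000+0.8660i]

Computing element-wise:
Z[0] = 3·(7) + 5·(3) = 36
Z[1] = 3·(1.0000-1.7321i) + 5·(-1.5000-0.8660i) = -4.5000-9.5263i
Z[2] = 3·(1.0000+1.7321i) + 5·(-1.5000+0.8660i) = -4.5000+9.5263i

DFT(3x + 5y) = 3·X + 5·Y = [36, -4.5000-9.5263i, -4.5000+9.5263i]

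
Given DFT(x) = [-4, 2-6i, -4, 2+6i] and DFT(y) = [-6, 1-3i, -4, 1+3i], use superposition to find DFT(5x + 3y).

By linearity: DFT(5x + 3y) = 5·DFT(x) + 3·DFT(y)
= 5·[-4, 2-6i, -4, 2+6i] + 3·[-6, 1-3i, -4, 1+3i]

Computing element-wise:
Z[0] = 5·(-4) + 3·(-6) = -38
Z[1] = 5·(2-6i) + 3·(1-3i) = 13-39i
Z[2] = 5·(-4) + 3·(-4) = -32
Z[3] = 5·(2+6i) + 3·(1+3i) = 13+39i

DFT(5x + 3y) = 5·X + 3·Y = [-38, 13-39i, -32, 13+39i]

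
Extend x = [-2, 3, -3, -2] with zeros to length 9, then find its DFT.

Original 4-point DFT: [-4, 1-5i, -6, 1+5i]
Zero-padded 9-point DFT provides frequency interpolation.

DFT_9([x, 0, ...]) = [-4, 0.7772+2.7581i, 2.3400-3.6604i, -4.0000-5.1962i, -6.1172-1.2224i, -6.1172+1.2224i, -4.0000+5.1962i, 2.3400+3.6604i, 0.7772-2.7581i]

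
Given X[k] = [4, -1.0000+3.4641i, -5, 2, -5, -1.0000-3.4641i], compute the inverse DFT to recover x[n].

x[n] = (1/6) Σ(k=0 to 5) X[k] · e^(2πikn/6)

Computing each x[n]:
x[0] = -1
x[1] = 0
x[2] = 1
x[3] = -1
x[4] = 3
x[5] = 2

x = [-1, 0, 1, -1, 3, 2]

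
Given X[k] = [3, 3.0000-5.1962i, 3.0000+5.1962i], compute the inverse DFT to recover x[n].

x[n] = (1/3) Σ(k=0 to 2) X[k] · e^(2πikn/3)

Computing each x[n]:
x[0] = 3
x[1] = 3
x[2] = -3

x = [3, 3, -3]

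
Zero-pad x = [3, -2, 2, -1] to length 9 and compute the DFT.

Original 4-point DFT: [2, 1+1i, 8, 1-1i]
Zero-padded 9-point DFT provides frequency interpolation.

DFT_9([x, 0, ...]) = [2, 2.3152+0.1820i, 1.2733+0.4195i, 2.0000+3.4641i, 6.9115+2.8356i, 6.9115-2.8356i, 2.0000-3.4641i, 1.2733-0.4195i, 2.3152-0.1820i]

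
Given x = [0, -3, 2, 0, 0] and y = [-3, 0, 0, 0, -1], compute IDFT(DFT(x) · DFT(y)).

(x ⊛ y)[n] = Σ(m=0 to 4) x[m] · y[(n-m) mod 5]

Computing each output sample:
(x ⊛ y)[0] = 3
(x ⊛ y)[1] = 7
(x ⊛ y)[2] = -6
(x ⊛ y)[3] = 0
(x ⊛ y)[4] = 0

x ⊛ y = [3, 7, -6, 0, 0]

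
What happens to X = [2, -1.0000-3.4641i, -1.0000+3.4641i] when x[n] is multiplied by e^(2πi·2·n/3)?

Modulation property: DFT(ω_3^(-2n)·x[n]) = X[(k-2) mod 3], so circularly shift X by 2 positions.

X[k-2] = [-1.0000-3.4641i, -1.0000+3.4641i, 2]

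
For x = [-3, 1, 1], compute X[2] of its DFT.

X[2] = Σ(n=0 to 2) x[n] · ω_3^(2n) where ω_3 = e^(-2πi/3)
= (-3)·ω_3^0 + (1)·ω_3^2 + (1)·ω_3^4

X[2] = -4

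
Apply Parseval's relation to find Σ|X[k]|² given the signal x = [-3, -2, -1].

Parseval: Σ|x[n]|² = (1/N)Σ|X[k]|², so Σ|X[k]|² = N·Σ|x[n]|² = 3·14.0000

Σ|X[k]|² = N·Σ|x[n]|² = 3·14.0000 = 42.0000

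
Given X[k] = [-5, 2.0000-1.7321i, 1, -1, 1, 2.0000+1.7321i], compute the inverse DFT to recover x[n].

x[n] = (1/6) Σ(k=0 to 5) X[k] · e^(2πikn/6)

Computing each x[n]:
x[0] = 0
x[1] = 0
x[2] = -1
x[3] = -1
x[4] = -2
x[5] = -1

x = [0, 0, -1, -1, -2, -1]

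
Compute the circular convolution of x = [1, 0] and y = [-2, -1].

(x ⊛ y)[n] = Σ(m=0 to 1) x[m] · y[(n-m) mod 2]

Computing each output sample:
(x ⊛ y)[0] = -2
(x ⊛ y)[1] = -1

x ⊛ y = [-2, -1]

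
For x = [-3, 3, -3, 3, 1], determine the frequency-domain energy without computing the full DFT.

Parseval: Σ|x[n]|² = (1/N)Σ|X[k]|², so Σ|X[k]|² = N·Σ|x[n]|² = 5·37.0000

Σ|X[k]|² = N·Σ|x[n]|² = 5·37.0000 = 185.0000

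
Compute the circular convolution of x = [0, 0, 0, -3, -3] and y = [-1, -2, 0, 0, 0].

(x ⊛ y)[n] = Σ(m=0 to 4) x[m] · y[(n-m) mod 5]

Computing each output sample:
(x ⊛ y)[0] = 6
(x ⊛ y)[1] = 0
(x ⊛ y)[2] = 0
(x ⊛ y)[3] = 3
(x ⊛ y)[4] = 9

x ⊛ y = [6, 0, 0, 3, 9]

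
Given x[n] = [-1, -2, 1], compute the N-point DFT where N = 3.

X[k] = Σ(n=0 to 2) x[n] · ω_3^(nk)
where ω_3 = e^(-2πi/3)

Computing each X[k]:
X[0] = -2
X[1] = -0.5000+2.5981i
X[2] = -0.5000-2.5981i

X = [-2, -0.5000+2.5981i, -0.5000-2.5981i]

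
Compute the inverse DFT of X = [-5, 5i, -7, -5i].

x[n] = (1/4) Σ(k=0 to 3) X[k] · e^(2πikn/4)

Computing each x[n]:
x[0] = -3
x[1] = -2
x[2] = -3
x[3] = 3

x = [-3, -2, -3, 3]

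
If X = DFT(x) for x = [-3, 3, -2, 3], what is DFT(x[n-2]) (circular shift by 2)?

Time shift by 2: X_shifted[k] = ω_4^(2k) · X[k]
Shifted x = [-2, 3, -3, 3]

DFT(x[n-2]) = [1, 1, -11, 1]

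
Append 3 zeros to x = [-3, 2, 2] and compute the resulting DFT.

Original 3-point DFT: [1, -5, -5]
Zero-padded 6-point DFT provides frequency interpolation.

DFT_6([x, 0, ...]) = [1, -3.0000-3.4641i, -5, -3, -5, -3.0000+3.4641i]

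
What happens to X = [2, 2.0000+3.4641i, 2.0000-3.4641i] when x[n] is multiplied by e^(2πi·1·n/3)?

Modulation property: DFT(ω_3^(-1n)·x[n]) = X[(k-1) mod 3], so circularly shift X by 1 positions.

X[k-1] = [2.0000-3.4641i, 2, 2.0000+3.4641i]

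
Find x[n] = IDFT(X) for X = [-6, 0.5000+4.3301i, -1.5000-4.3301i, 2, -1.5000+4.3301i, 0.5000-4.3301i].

x[n] = (1/6) Σ(k=0 to 5) X[k] · e^(2πikn/6)

Computing each x[n]:
x[0] = -1
x[1] = -1
x[2] = -3
x[3] = -2
x[4] = 2
x[5] = -1

x = [-1, -1, -3, -2, 2, -1]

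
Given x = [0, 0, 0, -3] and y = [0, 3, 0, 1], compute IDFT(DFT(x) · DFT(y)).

(x ⊛ y)[n] = Σ(m=0 to 3) x[m] · y[(n-m) mod 4]

Computing each output sample:
(x ⊛ y)[0] = -9
(x ⊛ y)[1] = 0
(x ⊛ y)[2] = -3
(x ⊛ y)[3] = 0

x ⊛ y = [-9, 0, -3, 0]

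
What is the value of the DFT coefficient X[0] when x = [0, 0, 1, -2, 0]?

X[0] = Σ(n=0 to 4) x[n] · ω_5^0 = Σ x[n]
= (0) + (0) + (1) + (-2) + (0)

X[0] = -1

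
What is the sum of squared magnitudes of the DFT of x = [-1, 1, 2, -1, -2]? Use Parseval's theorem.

Parseval: Σ|x[n]|² = (1/N)Σ|X[k]|², so Σ|X[k]|² = N·Σ|x[n]|² = 5·11.0000

Σ|X[k]|² = N·Σ|x[n]|² = 5·11.0000 = 55.0000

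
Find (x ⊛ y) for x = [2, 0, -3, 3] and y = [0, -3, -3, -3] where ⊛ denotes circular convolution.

(x ⊛ y)[n] = Σ(m=0 to 3) x[m] · y[(n-m) mod 4]

Computing each output sample:
(x ⊛ y)[0] = 0
(x ⊛ y)[1] = -6
(x ⊛ y)[2] = -15
(x ⊛ y)[3] = 3

x ⊛ y = [0, -6, -15, 3]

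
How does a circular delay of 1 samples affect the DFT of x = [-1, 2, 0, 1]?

Time shift by 1: X_shifted[k] = ω_4^(1k) · X[k]
Shifted x = [1, -1, 2, 0]

DFT(x[n-1]) = [2, -1+1i, 4, -1-1i]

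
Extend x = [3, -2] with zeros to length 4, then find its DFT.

Original 2-point DFT: [1, 5]
Zero-padded 4-point DFT provides frequency interpolation.

DFT_4([x, 0, ...]) = [1, 3+2i, 5, 3-2i]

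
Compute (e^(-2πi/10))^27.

Since ω_10^10 = 1, powers reduce modulo 10.
27 mod 10 = 7
So ω_10^27 = ω_10^7 = e^(-2πi·7/10)

ω_10^27 = ω_10^7 = -0.3090+0.9511i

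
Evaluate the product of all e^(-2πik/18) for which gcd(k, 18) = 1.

The primitive 18th roots of unity are ω_18^k for k coprime to 18: k ∈ {1, 5, 7, 11, 13, 17}
Their product equals the constant term of the cyclotomic polynomial Φ_18(x) up to sign.
For n ≥ 3, the product of all primitive nth roots of unity is 1. (For n=1 it is 1; for n=2 it is -1.)

1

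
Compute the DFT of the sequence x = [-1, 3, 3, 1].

X[k] = Σ(n=0 to 3) x[n] · ω_4^(nk)
where ω_4 = e^(-2πi/4)

Computing each X[k]:
X[0] = 6
X[1] = -4-2i
X[2] = -2
X[3] = -4+2i

X = [6, -4-2i, -2, -4+2i]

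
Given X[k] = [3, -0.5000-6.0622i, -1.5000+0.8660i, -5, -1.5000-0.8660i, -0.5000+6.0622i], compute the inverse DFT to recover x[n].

x[n] = (1/6) Σ(k=0 to 5) X[k] · e^(2πikn/6)

Computing each x[n]:
x[0] = -1
x[1] = 3
x[2] = 2
x[3] = 1
x[4] = -2
x[5] = 0

x = [-1, 3, 2, 1, -2, 0]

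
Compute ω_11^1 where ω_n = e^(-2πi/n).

ω_11^1 = e^(-2πi·1/11)
= cos(-2π·1/11) + i·sin(-2π·1/11)
= cos(-2π/11) + i·sin(-2π/11)

ω_11^1 = cos(-2π/11) + i·sin(-2π/11) = 0.8413-0.5406i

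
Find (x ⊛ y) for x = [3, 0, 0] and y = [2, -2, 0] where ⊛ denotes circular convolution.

(x ⊛ y)[n] = Σ(m=0 to 2) x[m] · y[(n-m) mod 3]

Computing each output sample:
(x ⊛ y)[0] = 6
(x ⊛ y)[1] = -6
(x ⊛ y)[2] = 0

x ⊛ y = [6, -6, 0]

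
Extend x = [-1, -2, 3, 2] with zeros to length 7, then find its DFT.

Original 4-point DFT: [2, -4+4i, 2, -4-4i]
Zero-padded 7-point DFT provides frequency interpolation.

DFT_7([x, 0, ...]) = [2, -4.7165-2.2289i, -2.0109+4.8152i, 2.2274+1.2634i, 2.2274-1.2634i, -2.0109-4.8152i, -4.7165+2.2289i]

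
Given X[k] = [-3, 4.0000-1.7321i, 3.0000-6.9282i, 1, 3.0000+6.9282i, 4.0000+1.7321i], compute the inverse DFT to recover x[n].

x[n] = (1/6) Σ(k=0 to 5) X[k] · e^(2πikn/6)

Computing each x[n]:
x[0] = 2
x[1] = 2
x[2] = -3
x[3] = -1
x[4] = 0
x[5] = -3

x = [2, 2, -3, -1, 0, -3]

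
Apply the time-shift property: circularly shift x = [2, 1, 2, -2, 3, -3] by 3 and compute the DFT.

Time shift by 3: X_shifted[k] = ω_6^(3k) · X[k]
Shifted x = [-2, 3, -3, 2, 1, 2]

DFT(x[n-3]) = [3, -0.5000+2.5981i, -1.5000-4.3301i, -11, -1.5000+4.3301i, -0.5000-2.5981i]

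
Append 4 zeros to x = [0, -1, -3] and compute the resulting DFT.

Original 3-point DFT: [-4, 2.0000-1.7321i, 2.0000+1.7321i]
Zero-padded 7-point DFT provides frequency interpolation.

DFT_7([x, 0, ...]) = [-4, 0.0441+3.7066i, 2.9254-0.3267i, -0.9695-1.9116i, -0.9695+1.9116i, 2.9254+0.3267i, 0.0441-3.7066i]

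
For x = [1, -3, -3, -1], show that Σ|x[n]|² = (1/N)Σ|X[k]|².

Time domain:
Σ|x[n]|² = |1|² + |-3|² + |-3|² + |-1|² = 20.0000

Frequency domain:
(1/4)Σ|X[k]|² = (1/4)(|-6|² + |4+2i|² + |2|² + |4-2i|²) = (1/4)·80.0000 = 20.0000

Both sides agree, confirming Parseval's theorem.

Σ|x[n]|² = (1/N)Σ|X[k]|² = 20.0000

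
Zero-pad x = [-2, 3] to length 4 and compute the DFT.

Original 2-point DFT: [1, -5]
Zero-padded 4-point DFT provides frequency interpolation.

DFT_4([x, 0, ...]) = [1, -2-3i, -5, -2+3i]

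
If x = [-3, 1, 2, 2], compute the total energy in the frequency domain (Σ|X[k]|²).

Parseval: Σ|x[n]|² = (1/N)Σ|X[k]|², so Σ|X[k]|² = N·Σ|x[n]|² = 4·18.0000

Σ|X[k]|² = N·Σ|x[n]|² = 4·18.0000 = 72.0000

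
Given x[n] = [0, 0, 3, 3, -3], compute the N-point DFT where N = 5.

X[k] = Σ(n=0 to 4) x[n] · ω_5^(nk)
where ω_5 = e^(-2πi/5)

Computing each X[k]:
X[0] = 3
X[1] = -5.7812-2.8532i
X[2] = 4.2812-1.7634i
X[3] = 4.2812+1.7634i
X[4] = -5.7812+2.8532i

X = [3, -5.7812-2.8532i, 4.2812-1.7634i, 4.2812+1.7634i, -5.7812+2.8532i]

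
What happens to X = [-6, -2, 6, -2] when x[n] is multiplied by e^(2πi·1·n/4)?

Modulation property: DFT(ω_4^(-1n)·x[n]) = X[(k-1) mod 4], so circularly shift X by 1 positions.

X[k-1] = [-2, -6, -2, 6]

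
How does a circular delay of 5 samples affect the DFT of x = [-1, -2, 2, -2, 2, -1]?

Time shift by 5: X_shifted[k] = ω_6^(5k) · X[k]
Shifted x = [-2, 2, -2, 2, -1, -1]

DFT(x[n-5]) = [-2, -2.0000-1.7321i, 1.0000-3.4641i, -8, 1.0000+3.4641i, -2.0000+1.7321i]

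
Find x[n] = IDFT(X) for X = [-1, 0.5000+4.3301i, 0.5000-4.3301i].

x[n] = (1/3) Σ(k=0 to 2) X[k] · e^(2πikn/3)

Computing each x[n]:
x[0] = 0
x[1] = -3
x[2] = 2

x = [0, -3, 2]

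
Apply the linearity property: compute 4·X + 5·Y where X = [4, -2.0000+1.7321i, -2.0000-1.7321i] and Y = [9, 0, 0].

By linearity: DFT(4x + 5y) = 4·DFT(x) + 5·DFT(y)
= 4·[4, -2.0000+1.7321i, -2.0000-1.7321i] + 5·[9, 0, 0]

Computing element-wise:
Z[0] = 4·(4) + 5·(9) = 61
Z[1] = 4·(-2.0000+1.7321i) + 5·(0) = -8.0000+6.9284i
Z[2] = 4·(-2.0000-1.7321i) + 5·(0) = -8.0000-6.9284i

DFT(4x + 5y) = 4·X + 5·Y = [61, -8.0000+6.9284i, -8.0000-6.9284i]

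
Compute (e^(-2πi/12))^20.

Since ω_12^12 = 1, powers reduce modulo 12.
20 mod 12 = 8
So ω_12^20 = ω_12^8 = e^(-2πi·8/12)

ω_12^20 = ω_12^8 = -0.5000+0.8660i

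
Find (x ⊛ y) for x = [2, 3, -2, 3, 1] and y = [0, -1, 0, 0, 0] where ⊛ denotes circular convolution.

(x ⊛ y)[n] = Σ(m=0 to 4) x[m] · y[(n-m) mod 5]

Computing each output sample:
(x ⊛ y)[0] = -1
(x ⊛ y)[1] = -2
(x ⊛ y)[2] = -3
(x ⊛ y)[3] = 2
(x ⊛ y)[4] = -3

x ⊛ y = [-1, -2, -3, 2, -3]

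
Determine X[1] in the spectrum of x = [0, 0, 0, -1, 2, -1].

X[1] = Σ(n=0 to 5) x[n] · ω_6^(1n) where ω_6 = e^(-2πi/6)
= (0)·ω_6^0 + (0)·ω_6^1 + (0)·ω_6^2 + (-1)·ω_6^3 + (2)·ω_6^4 + (-1)·ω_6^5

X[1] = -0.5000+0.8660i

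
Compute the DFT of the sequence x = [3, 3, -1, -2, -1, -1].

X[k] = Σ(n=0 to 5) x[n] · ω_6^(nk)
where ω_6 = e^(-2πi/6)

Computing each X[k]:
X[0] = 1
X[1] = 7.0000-3.4641i
X[2] = 1.0000-3.4641i
X[3] = 1
X[4] = 1.0000+3.4641i
X[5] = 7.0000+3.4641i

X = [1, 7.0000-3.4641i, 1.0000-3.4641i, 1, 1.0000+3.4641i, 7.0000+3.4641i]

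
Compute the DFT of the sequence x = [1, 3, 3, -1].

X[k] = Σ(n=0 to 3) x[n] · ω_4^(nk)
where ω_4 = e^(-2πi/4)

Computing each X[k]:
X[0] = 6
X[1] = -2-4i
X[2] = 2
X[3] = -2+4i

X = [6, -2-4i, 2, -2+4i]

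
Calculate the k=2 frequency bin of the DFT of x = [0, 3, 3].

X[2] = Σ(n=0 to 2) x[n] · ω_3^(2n) where ω_3 = e^(-2πi/3)
= (0)·ω_3^0 + (3)·ω_3^2 + (3)·ω_3^4

X[2] = -3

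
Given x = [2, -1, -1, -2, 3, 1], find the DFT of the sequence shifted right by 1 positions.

Time shift by 1: X_shifted[k] = ω_6^(1k) · X[k]
Shifted x = [1, 2, -1, -1, -2, 3]

DFT(x[n-1]) = [2, 6, -1.0000+1.7321i, -6, -1.0000-1.7321i, 6]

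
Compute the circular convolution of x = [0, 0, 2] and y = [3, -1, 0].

(x ⊛ y)[n] = Σ(m=0 to 2) x[m] · y[(n-m) mod 3]

Computing each output sample:
(x ⊛ y)[0] = -2
(x ⊛ y)[1] = 0
(x ⊛ y)[2] = 6

x ⊛ y = [-2, 0, 6]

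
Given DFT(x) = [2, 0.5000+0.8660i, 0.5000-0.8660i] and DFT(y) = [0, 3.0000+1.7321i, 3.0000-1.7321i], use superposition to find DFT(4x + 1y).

By linearity: DFT(4x + 1y) = 4·DFT(x) + 1·DFT(y)
= 4·[2, 0.5000+0.8660i, 0.5000-0.8660i] + 1·[0, 3.0000+1.7321i, 3.0000-1.7321i]

Computing element-wise:
Z[0] = 4·(2) + 1·(0) = 8
Z[1] = 4·(0.5000+0.8660i) + 1·(3.0000+1.7321i) = 5.0000+5.1961i
Z[2] = 4·(0.5000-0.8660i) + 1·(3.0000-1.7321i) = 5.0000-5.1961i

DFT(4x + 1y) = 4·X + 1·Y = [8, 5.0000+5.1961i, 5.0000-5.1961i]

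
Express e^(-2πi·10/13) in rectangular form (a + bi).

ω_13^10 = e^(-2πi·10/13)
= cos(-2π·10/13) + i·sin(-2π·10/13)
= cos(-20π/13) + i·sin(-20π/13)

ω_13^10 = cos(-20π/13) + i·sin(-20π/13) = 0.1205+0.9927i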